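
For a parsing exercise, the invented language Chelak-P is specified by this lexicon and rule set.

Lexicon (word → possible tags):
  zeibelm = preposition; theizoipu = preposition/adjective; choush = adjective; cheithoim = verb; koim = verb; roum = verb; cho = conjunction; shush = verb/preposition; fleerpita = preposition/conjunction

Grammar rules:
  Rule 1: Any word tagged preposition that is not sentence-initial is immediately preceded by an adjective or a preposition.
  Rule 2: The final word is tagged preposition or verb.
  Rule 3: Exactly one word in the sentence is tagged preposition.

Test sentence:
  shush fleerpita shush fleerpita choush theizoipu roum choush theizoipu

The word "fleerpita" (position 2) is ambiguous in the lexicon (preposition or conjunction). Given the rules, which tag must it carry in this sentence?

Candidates per position — 1:shush {verb,preposition}; 2:fleerpita {preposition,conjunction}; 3:shush {verb,preposition}; 4:fleerpita {preposition,conjunction}; 5:choush {adjective}; 6:theizoipu {preposition,adjective}; 7:roum {verb}; 8:choush {adjective}; 9:theizoipu {preposition,adjective}.
At position 9, choosing adjective makes rule 2 impossible to satisfy; hence preposition.
At position 1, choosing preposition makes rule 3 impossible to satisfy; hence verb.
At position 2, choosing preposition makes rule 1 impossible to satisfy; hence conjunction.
At position 3, choosing preposition makes rule 1 impossible to satisfy; hence verb.
At position 4, choosing preposition makes rule 1 impossible to satisfy; hence conjunction.
At position 6, choosing preposition makes rule 3 impossible to satisfy; hence adjective.
That leaves exactly one tagging: verb conjunction verb conjunction adjective adjective verb adjective preposition.
Rule-by-rule: rule 1 ok; rule 2 ok; rule 3 ok.

conjunction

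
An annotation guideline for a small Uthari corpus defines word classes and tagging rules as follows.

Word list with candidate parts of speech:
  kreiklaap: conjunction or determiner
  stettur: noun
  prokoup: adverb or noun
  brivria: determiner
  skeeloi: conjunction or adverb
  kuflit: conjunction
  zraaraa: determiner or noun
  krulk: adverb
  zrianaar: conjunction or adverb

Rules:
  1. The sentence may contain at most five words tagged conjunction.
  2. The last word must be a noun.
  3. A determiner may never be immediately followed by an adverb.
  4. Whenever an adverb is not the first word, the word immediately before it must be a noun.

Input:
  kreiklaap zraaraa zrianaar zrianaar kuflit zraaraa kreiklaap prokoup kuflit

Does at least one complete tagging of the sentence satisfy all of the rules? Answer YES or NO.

NO

Candidates per position — 1:kreiklaap {conjunction,determiner}; 2:zraaraa {determiner,noun}; 3:zrianaar {conjunction,adverb}; 4:zrianaar {conjunction,adverb}; 5:kuflit {conjunction}; 6:zraaraa {determiner,noun}; 7:kreiklaap {conjunction,determiner}; 8:prokoup {adverb,noun}; 9:kuflit {conjunction}.
Rule 2 cannot be satisfied by any choice of tags from the lexicon.
So there is no consistent tagging.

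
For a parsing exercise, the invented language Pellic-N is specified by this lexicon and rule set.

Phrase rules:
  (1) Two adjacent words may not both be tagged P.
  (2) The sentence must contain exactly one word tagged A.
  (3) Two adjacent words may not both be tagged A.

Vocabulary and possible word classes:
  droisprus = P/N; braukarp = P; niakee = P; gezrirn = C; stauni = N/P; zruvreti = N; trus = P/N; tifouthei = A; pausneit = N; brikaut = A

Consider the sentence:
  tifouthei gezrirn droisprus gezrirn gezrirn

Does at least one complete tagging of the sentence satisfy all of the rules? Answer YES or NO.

Candidates per position — 1:tifouthei {A}; 2:gezrirn {C}; 3:droisprus {P,N}; 4:gezrirn {C}; 5:gezrirn {C}.
One satisfying assignment: A C P C C.
Verifying each rule — rule 1 satisfied; rule 2 satisfied; rule 3 satisfied.

YES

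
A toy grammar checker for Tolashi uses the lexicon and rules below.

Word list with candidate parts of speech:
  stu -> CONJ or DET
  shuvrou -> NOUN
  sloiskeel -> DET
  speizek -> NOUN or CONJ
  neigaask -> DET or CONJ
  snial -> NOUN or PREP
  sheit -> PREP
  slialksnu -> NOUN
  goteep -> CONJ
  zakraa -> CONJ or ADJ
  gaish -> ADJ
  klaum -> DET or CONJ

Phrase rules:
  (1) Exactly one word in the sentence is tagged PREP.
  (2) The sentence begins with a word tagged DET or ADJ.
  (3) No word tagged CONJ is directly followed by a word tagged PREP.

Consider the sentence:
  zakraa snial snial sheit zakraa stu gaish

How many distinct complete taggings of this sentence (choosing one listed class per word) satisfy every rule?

Candidates per position — 1:zakraa {CONJ,ADJ}; 2:snial {NOUN,PREP}; 3:snial {NOUN,PREP}; 4:sheit {PREP}; 5:zakraa {CONJ,ADJ}; 6:stu {CONJ,DET}; 7:gaish {ADJ}.
There are 32 candidate sequences in total.
The sequences that satisfy every rule: ADJ NOUN NOUN PREP CONJ CONJ ADJ; ADJ NOUN NOUN PREP CONJ DET ADJ; ADJ NOUN NOUN PREP ADJ CONJ ADJ; ADJ NOUN NOUN PREP ADJ DET ADJ.
Count = 4.

4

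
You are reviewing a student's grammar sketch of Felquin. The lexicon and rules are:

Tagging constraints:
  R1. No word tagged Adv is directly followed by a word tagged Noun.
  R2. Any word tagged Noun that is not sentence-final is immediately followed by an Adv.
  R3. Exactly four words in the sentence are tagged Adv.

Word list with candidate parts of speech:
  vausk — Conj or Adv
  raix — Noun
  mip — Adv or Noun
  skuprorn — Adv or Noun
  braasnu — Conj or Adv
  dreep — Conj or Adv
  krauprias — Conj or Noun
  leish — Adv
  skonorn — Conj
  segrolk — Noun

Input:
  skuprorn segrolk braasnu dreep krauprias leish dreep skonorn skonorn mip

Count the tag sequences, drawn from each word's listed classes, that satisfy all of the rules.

0

Candidates per position — 1:skuprorn {Adv,Noun}; 2:segrolk {Noun}; 3:braasnu {Conj,Adv}; 4:dreep {Conj,Adv}; 5:krauprias {Conj,Noun}; 6:leish {Adv}; 7:dreep {Conj,Adv}; 8:skonorn {Conj}; 9:skonorn {Conj}; 10:mip {Adv,Noun}.
There are 64 candidate sequences in total.
Every candidate sequence violates at least one rule; no consistent tagging exists.
Count = 0.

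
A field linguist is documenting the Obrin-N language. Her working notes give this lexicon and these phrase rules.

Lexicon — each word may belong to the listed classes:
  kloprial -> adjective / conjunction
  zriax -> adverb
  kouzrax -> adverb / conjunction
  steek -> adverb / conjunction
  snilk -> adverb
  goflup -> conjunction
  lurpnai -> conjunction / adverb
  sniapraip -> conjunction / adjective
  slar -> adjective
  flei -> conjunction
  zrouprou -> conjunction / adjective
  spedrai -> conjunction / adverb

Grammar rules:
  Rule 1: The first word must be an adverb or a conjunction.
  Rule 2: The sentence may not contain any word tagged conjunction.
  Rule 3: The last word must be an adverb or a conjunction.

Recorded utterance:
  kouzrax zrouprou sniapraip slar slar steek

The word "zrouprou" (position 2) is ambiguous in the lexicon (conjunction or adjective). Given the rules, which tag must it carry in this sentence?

Candidates per position — 1:kouzrax {adverb,conjunction}; 2:zrouprou {conjunction,adjective}; 3:sniapraip {conjunction,adjective}; 4:slar {adjective}; 5:slar {adjective}; 6:steek {adverb,conjunction}.
If word 1 were conjunction, no tagging could satisfy rule 2; so word 1 is adverb.
If word 2 were conjunction, no tagging could satisfy rule 2; so word 2 is adjective.
If word 3 were conjunction, no tagging could satisfy rule 2; so word 3 is adjective.
If word 6 were conjunction, no tagging could satisfy rule 2; so word 6 is adverb.
The only consistent sequence is: adverb adjective adjective adjective adjective adverb.
Checking: rule 1 ✓; rule 2 ✓; rule 3 ✓.

adjective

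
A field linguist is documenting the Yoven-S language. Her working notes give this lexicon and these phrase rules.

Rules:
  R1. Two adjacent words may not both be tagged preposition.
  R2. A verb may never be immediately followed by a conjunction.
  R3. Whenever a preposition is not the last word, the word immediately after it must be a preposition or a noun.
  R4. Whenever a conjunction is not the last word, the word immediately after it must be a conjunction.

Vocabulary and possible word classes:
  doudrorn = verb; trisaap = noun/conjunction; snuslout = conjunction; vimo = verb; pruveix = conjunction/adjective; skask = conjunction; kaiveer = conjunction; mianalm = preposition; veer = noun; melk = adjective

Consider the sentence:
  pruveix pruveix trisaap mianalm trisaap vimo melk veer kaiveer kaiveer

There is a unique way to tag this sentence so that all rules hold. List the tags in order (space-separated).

Candidates per position — 1:pruveix {conjunction,adjective}; 2:pruveix {conjunction,adjective}; 3:trisaap {noun,conjunction}; 4:mianalm {preposition}; 5:trisaap {noun,conjunction}; 6:vimo {verb}; 7:melk {adjective}; 8:veer {noun}; 9:kaiveer {conjunction}; 10:kaiveer {conjunction}.
At position 1, choosing conjunction makes rule 4 impossible to satisfy; hence adjective.
At position 2, choosing conjunction makes rule 4 impossible to satisfy; hence adjective.
At position 3, choosing conjunction makes rule 4 impossible to satisfy; hence noun.
At position 5, choosing conjunction makes rule 3 impossible to satisfy; hence noun.
The only consistent sequence is: adjective adjective noun preposition noun verb adjective noun conjunction conjunction.
Checking: rule 1 ✓; rule 2 ✓; rule 3 ✓; rule 4 ✓.

adjective adjective noun preposition noun verb adjective noun conjunction conjunction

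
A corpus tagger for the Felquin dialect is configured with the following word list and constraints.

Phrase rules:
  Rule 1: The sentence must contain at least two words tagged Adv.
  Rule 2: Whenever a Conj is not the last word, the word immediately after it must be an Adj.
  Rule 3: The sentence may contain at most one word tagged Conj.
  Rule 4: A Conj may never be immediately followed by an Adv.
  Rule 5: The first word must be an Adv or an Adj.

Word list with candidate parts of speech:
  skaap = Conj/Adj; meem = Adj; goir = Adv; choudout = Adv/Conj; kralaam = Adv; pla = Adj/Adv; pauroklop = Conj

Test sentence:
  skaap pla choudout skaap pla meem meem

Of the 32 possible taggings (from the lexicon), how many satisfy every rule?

5

Candidates per position — 1:skaap {Conj,Adj}; 2:pla {Adj,Adv}; 3:choudout {Adv,Conj}; 4:skaap {Conj,Adj}; 5:pla {Adj,Adv}; 6:meem {Adj}; 7:meem {Adj}.
There are 32 candidate sequences in total.
The sequences that satisfy every rule: Adj Adj Adv Adj Adv Adj Adj; Adj Adv Adv Conj Adj Adj Adj; Adj Adv Adv Adj Adj Adj Adj; Adj Adv Adv Adj Adv Adj Adj; Adj Adv Conj Adj Adv Adj Adj.
Count = 5.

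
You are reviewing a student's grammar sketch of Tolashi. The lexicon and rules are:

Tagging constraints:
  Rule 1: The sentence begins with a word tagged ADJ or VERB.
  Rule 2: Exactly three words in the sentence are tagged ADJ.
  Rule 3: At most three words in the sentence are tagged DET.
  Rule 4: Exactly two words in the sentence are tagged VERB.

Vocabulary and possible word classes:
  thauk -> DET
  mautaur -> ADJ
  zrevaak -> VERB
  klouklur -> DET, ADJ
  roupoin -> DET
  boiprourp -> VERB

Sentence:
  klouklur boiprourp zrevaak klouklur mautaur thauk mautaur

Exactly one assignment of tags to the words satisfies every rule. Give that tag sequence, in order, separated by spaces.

ADJ VERB VERB DET ADJ DET ADJ

Candidates per position — 1:klouklur {DET,ADJ}; 2:boiprourp {VERB}; 3:zrevaak {VERB}; 4:klouklur {DET,ADJ}; 5:mautaur {ADJ}; 6:thauk {DET}; 7:mautaur {ADJ}.
At position 1, choosing DET makes rule 1 impossible to satisfy; hence ADJ.
At position 4, choosing ADJ makes rule 2 impossible to satisfy; hence DET.
The only consistent sequence is: ADJ VERB VERB DET ADJ DET ADJ.
Rule-by-rule: rule 1 ✓; rule 2 ✓; rule 3 ✓; rule 4 ✓.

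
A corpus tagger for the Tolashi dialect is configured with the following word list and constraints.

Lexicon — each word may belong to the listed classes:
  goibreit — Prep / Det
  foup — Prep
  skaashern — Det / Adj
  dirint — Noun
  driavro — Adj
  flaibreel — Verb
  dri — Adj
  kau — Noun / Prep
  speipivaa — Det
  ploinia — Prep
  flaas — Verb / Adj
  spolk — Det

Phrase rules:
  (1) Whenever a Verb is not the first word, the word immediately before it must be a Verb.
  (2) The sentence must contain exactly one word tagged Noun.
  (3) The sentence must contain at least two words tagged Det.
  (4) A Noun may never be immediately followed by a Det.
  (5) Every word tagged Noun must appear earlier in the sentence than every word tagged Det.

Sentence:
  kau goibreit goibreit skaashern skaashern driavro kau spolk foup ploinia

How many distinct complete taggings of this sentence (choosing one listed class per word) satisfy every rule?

7

Candidates per position — 1:kau {Noun,Prep}; 2:goibreit {Prep,Det}; 3:goibreit {Prep,Det}; 4:skaashern {Det,Adj}; 5:skaashern {Det,Adj}; 6:driavro {Adj}; 7:kau {Noun,Prep}; 8:spolk {Det}; 9:foup {Prep}; 10:ploinia {Prep}.
There are 64 candidate sequences in total.
Checking each against the rules leaves 7 sequences.
Count = 7.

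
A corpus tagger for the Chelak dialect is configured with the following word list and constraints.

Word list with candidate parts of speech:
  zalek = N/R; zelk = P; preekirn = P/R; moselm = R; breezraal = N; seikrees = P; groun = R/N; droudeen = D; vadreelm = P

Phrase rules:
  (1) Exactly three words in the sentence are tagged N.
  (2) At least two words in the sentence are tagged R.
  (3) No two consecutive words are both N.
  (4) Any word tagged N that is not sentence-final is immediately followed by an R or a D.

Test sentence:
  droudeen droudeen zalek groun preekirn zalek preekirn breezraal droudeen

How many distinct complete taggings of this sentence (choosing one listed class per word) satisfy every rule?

Candidates per position — 1:droudeen {D}; 2:droudeen {D}; 3:zalek {N,R}; 4:groun {R,N}; 5:preekirn {P,R}; 6:zalek {N,R}; 7:preekirn {P,R}; 8:breezraal {N}; 9:droudeen {D}.
There are 32 candidate sequences in total.
The sequences that satisfy every rule: D D N R P N R N D; D D N R R N R N D; D D R N R N R N D.
Count = 3.

3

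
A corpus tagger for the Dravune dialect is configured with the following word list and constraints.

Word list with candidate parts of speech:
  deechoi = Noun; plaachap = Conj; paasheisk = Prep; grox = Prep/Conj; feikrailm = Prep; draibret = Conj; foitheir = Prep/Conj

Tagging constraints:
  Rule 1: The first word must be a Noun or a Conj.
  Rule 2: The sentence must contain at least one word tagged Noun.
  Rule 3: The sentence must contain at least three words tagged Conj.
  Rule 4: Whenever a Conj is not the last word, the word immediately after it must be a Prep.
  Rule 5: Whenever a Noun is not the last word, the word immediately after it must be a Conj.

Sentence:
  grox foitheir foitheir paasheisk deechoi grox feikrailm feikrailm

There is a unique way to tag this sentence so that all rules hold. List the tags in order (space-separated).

Candidates per position — 1:grox {Prep,Conj}; 2:foitheir {Prep,Conj}; 3:foitheir {Prep,Conj}; 4:paasheisk {Prep}; 5:deechoi {Noun}; 6:grox {Prep,Conj}; 7:feikrailm {Prep}; 8:feikrailm {Prep}.
Position 1: tagging it Prep would leave rule 1 unsatisfiable, so it must be Conj.
Position 2: tagging it Conj would leave rule 4 unsatisfiable, so it must be Prep.
Position 3: tagging it Prep would leave rule 3 unsatisfiable, so it must be Conj.
Position 6: tagging it Prep would leave rule 3 unsatisfiable, so it must be Conj.
That leaves exactly one tagging: Conj Prep Conj Prep Noun Conj Prep Prep.
Verifying each rule — rule 1 ok; rule 2 ok; rule 3 ok; rule 4 ok; rule 5 ok.

Conj Prep Conj Prep Noun Conj Prep Prep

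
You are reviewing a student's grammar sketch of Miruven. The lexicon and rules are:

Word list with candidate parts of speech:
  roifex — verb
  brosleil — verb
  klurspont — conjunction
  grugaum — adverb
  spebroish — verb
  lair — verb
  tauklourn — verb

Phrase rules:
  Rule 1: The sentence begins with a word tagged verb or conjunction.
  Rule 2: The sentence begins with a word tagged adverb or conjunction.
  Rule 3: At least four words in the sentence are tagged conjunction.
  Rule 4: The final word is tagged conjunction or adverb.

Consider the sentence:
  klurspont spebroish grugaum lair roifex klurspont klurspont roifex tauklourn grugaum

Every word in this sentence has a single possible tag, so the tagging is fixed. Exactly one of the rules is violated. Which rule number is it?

Fixed tagging: conjunction verb adverb verb verb conjunction conjunction verb verb adverb.
Applying the rules: R1 holds, R2 holds, R3 violated, R4 holds.
Only rule 3 fails.

3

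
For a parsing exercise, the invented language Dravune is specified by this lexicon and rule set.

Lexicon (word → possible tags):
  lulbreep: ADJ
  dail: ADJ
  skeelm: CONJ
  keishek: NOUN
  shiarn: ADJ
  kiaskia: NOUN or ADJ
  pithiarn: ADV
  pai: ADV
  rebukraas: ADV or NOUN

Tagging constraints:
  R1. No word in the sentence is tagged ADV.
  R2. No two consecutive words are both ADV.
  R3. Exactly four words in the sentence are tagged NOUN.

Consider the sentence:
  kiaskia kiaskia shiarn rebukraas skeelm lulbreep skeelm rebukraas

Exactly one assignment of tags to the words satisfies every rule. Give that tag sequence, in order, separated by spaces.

NOUN NOUN ADJ NOUN CONJ ADJ CONJ NOUN

Candidates per position — 1:kiaskia {NOUN,ADJ}; 2:kiaskia {NOUN,ADJ}; 3:shiarn {ADJ}; 4:rebukraas {ADV,NOUN}; 5:skeelm {CONJ}; 6:lulbreep {ADJ}; 7:skeelm {CONJ}; 8:rebukraas {ADV,NOUN}.
If word 1 were ADJ, no tagging could satisfy rule 3; so word 1 is NOUN.
If word 2 were ADJ, no tagging could satisfy rule 3; so word 2 is NOUN.
If word 4 were ADV, no tagging could satisfy rule 1; so word 4 is NOUN.
If word 8 were ADV, no tagging could satisfy rule 1; so word 8 is NOUN.
That leaves exactly one tagging: NOUN NOUN ADJ NOUN CONJ ADJ CONJ NOUN.
Rule-by-rule: rule 1 ok; rule 2 ok; rule 3 ok.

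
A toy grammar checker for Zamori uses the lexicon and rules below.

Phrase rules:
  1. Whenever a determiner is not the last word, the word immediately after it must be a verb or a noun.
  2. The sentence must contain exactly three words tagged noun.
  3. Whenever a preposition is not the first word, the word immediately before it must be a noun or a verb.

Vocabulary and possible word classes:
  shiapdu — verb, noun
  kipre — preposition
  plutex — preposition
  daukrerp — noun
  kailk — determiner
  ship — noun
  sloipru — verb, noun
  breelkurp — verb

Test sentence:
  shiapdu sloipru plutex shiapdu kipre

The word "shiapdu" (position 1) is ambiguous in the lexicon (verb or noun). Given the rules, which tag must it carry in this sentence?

noun

Candidates per position — 1:shiapdu {verb,noun}; 2:sloipru {verb,noun}; 3:plutex {preposition}; 4:shiapdu {verb,noun}; 5:kipre {preposition}.
Position 1: verb is ruled out by rule 2; that leaves noun.
Position 2: verb is ruled out by rule 2; that leaves noun.
Position 4: verb is ruled out by rule 2; that leaves noun.
That leaves exactly one tagging: noun noun preposition noun preposition.
Rule-by-rule: rule 1 ✓; rule 2 ✓; rule 3 ✓.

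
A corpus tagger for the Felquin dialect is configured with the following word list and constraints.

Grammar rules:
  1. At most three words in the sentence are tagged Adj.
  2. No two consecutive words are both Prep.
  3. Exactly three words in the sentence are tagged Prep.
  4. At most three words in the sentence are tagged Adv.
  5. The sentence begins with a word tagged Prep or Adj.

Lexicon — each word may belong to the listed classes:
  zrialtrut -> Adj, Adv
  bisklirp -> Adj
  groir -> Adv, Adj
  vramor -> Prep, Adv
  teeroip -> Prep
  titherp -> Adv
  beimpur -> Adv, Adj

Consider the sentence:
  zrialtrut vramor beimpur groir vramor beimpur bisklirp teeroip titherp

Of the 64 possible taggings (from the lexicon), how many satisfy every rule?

Candidates per position — 1:zrialtrut {Adj,Adv}; 2:vramor {Prep,Adv}; 3:beimpur {Adv,Adj}; 4:groir {Adv,Adj}; 5:vramor {Prep,Adv}; 6:beimpur {Adv,Adj}; 7:bisklirp {Adj}; 8:teeroip {Prep}; 9:titherp {Adv}.
There are 64 candidate sequences in total.
The sequences that satisfy every rule: Adj Prep Adv Adv Prep Adj Adj Prep Adv; Adj Prep Adv Adj Prep Adv Adj Prep Adv; Adj Prep Adj Adv Prep Adv Adj Prep Adv.
Count = 3.

3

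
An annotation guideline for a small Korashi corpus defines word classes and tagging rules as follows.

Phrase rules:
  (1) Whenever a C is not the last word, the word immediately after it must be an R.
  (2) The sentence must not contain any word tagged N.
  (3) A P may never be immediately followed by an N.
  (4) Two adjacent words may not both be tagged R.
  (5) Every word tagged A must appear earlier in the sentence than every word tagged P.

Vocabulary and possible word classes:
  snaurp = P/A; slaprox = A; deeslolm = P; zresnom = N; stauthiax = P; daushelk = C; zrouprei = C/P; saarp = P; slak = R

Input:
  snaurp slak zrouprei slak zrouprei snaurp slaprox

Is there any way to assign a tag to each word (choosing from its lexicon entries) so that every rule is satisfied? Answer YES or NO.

NO

Candidates per position — 1:snaurp {P,A}; 2:slak {R}; 3:zrouprei {C,P}; 4:slak {R}; 5:zrouprei {C,P}; 6:snaurp {P,A}; 7:slaprox {A}.
Every candidate sequence violates at least one rule; no consistent tagging exists.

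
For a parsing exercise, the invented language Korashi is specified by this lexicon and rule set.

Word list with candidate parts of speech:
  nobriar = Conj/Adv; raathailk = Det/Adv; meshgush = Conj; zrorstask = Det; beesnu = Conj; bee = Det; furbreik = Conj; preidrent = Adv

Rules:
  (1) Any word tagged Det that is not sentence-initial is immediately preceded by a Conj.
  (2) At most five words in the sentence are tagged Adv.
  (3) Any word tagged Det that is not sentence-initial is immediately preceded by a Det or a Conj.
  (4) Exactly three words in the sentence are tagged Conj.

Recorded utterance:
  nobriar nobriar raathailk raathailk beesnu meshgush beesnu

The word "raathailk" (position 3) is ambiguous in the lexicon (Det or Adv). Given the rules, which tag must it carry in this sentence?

Candidates per position — 1:nobriar {Conj,Adv}; 2:nobriar {Conj,Adv}; 3:raathailk {Det,Adv}; 4:raathailk {Det,Adv}; 5:beesnu {Conj}; 6:meshgush {Conj}; 7:beesnu {Conj}.
If word 1 were Conj, no tagging could satisfy rule 4; so word 1 is Adv.
If word 2 were Conj, no tagging could satisfy rule 4; so word 2 is Adv.
If word 3 were Det, no tagging could satisfy rule 1; so word 3 is Adv.
If word 4 were Det, no tagging could satisfy rule 1; so word 4 is Adv.
So the tagging must be: Adv Adv Adv Adv Conj Conj Conj.
Checking: rule 1 ok; rule 2 ok; rule 3 ok; rule 4 ok.

Adv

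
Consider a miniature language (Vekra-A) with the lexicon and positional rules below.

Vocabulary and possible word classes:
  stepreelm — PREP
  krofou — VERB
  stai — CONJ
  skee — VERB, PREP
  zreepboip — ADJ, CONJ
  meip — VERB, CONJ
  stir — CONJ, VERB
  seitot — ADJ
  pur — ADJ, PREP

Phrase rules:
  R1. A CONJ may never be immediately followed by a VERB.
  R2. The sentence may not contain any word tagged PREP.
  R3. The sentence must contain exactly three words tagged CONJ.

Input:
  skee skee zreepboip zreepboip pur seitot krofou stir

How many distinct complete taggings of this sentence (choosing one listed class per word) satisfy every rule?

1

Candidates per position — 1:skee {VERB,PREP}; 2:skee {VERB,PREP}; 3:zreepboip {ADJ,CONJ}; 4:zreepboip {ADJ,CONJ}; 5:pur {ADJ,PREP}; 6:seitot {ADJ}; 7:krofou {VERB}; 8:stir {CONJ,VERB}.
There are 64 candidate sequences in total.
The sequences that satisfy every rule: VERB VERB CONJ CONJ ADJ ADJ VERB CONJ.
Count = 1.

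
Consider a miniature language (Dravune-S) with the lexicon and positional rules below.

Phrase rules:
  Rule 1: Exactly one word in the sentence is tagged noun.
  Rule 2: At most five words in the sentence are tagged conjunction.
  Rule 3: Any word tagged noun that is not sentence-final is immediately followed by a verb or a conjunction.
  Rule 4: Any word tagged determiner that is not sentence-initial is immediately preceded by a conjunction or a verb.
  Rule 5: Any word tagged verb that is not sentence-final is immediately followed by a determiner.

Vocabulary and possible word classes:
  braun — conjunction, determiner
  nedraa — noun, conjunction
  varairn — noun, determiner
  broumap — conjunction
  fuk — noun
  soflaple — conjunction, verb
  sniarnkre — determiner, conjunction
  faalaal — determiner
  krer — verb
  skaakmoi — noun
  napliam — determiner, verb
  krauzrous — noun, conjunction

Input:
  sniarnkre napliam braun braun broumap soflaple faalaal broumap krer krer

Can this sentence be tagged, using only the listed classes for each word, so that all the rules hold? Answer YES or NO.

NO

Candidates per position — 1:sniarnkre {determiner,conjunction}; 2:napliam {determiner,verb}; 3:braun {conjunction,determiner}; 4:braun {conjunction,determiner}; 5:broumap {conjunction}; 6:soflaple {conjunction,verb}; 7:faalaal {determiner}; 8:broumap {conjunction}; 9:krer {verb}; 10:krer {verb}.
Rule 1 cannot be satisfied by any choice of tags from the lexicon.
So there is no consistent tagging.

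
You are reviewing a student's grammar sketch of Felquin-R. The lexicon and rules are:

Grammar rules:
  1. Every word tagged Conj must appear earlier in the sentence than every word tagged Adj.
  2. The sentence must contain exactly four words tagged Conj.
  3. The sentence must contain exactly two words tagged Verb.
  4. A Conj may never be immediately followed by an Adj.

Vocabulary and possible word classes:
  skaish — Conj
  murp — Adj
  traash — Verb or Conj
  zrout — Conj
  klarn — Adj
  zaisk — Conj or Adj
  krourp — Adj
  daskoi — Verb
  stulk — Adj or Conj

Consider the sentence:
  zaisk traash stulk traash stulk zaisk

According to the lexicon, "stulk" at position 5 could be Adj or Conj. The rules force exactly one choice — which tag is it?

Candidates per position — 1:zaisk {Conj,Adj}; 2:traash {Verb,Conj}; 3:stulk {Adj,Conj}; 4:traash {Verb,Conj}; 5:stulk {Adj,Conj}; 6:zaisk {Conj,Adj}.
If word 2 were Conj, no tagging could satisfy rule 3; so word 2 is Verb.
If word 4 were Conj, no tagging could satisfy rule 3; so word 4 is Verb.
If word 5 were Adj, no tagging could satisfy rule 2; so word 5 is Conj.
If word 6 were Adj, no tagging could satisfy rule 2; so word 6 is Conj.
If word 1 were Adj, no tagging could satisfy rule 1; so word 1 is Conj.
If word 3 were Adj, no tagging could satisfy rule 1; so word 3 is Conj.
That leaves exactly one tagging: Conj Verb Conj Verb Conj Conj.
Check: rule 1 satisfied; rule 2 satisfied; rule 3 satisfied; rule 4 satisfied.

Conj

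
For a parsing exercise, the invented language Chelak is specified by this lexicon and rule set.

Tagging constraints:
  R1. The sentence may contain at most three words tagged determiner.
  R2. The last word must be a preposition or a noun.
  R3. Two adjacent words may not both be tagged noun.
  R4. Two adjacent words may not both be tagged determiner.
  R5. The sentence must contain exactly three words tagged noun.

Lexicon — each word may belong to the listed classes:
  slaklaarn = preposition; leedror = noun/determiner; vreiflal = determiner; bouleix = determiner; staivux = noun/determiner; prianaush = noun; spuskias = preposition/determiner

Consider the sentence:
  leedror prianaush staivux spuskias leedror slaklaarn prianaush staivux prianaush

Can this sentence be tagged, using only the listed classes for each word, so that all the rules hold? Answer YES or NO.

NO

Candidates per position — 1:leedror {noun,determiner}; 2:prianaush {noun}; 3:staivux {noun,determiner}; 4:spuskias {preposition,determiner}; 5:leedror {noun,determiner}; 6:slaklaarn {preposition}; 7:prianaush {noun}; 8:staivux {noun,determiner}; 9:prianaush {noun}.
Every candidate sequence violates at least one rule; no consistent tagging exists.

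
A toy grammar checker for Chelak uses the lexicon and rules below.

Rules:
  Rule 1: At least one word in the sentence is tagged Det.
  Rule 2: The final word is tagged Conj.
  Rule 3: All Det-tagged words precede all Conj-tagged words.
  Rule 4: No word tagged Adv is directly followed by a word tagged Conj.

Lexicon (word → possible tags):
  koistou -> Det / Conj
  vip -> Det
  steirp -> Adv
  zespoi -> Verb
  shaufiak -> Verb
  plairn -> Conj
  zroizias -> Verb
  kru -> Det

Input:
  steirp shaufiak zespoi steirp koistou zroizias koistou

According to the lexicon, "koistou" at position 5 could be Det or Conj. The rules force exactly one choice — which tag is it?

Candidates per position — 1:steirp {Adv}; 2:shaufiak {Verb}; 3:zespoi {Verb}; 4:steirp {Adv}; 5:koistou {Det,Conj}; 6:zroizias {Verb}; 7:koistou {Det,Conj}.
Position 5: Conj is ruled out by rule 4; that leaves Det.
Position 7: Det is ruled out by rule 2; that leaves Conj.
So the tagging must be: Adv Verb Verb Adv Det Verb Conj.
Checking: rule 1 ok; rule 2 ok; rule 3 ok; rule 4 ok.

Det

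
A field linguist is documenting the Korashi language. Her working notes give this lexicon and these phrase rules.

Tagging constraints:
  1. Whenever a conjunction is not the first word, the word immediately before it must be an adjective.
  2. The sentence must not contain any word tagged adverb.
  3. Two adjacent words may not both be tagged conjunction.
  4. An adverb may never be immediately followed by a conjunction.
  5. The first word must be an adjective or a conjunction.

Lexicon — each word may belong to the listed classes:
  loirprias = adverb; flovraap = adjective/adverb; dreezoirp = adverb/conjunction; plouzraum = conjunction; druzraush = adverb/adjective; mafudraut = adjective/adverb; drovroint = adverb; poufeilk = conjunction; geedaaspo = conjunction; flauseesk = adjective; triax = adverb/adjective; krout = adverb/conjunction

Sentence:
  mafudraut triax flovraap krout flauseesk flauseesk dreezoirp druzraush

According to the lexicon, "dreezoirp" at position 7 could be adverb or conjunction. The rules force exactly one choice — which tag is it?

Candidates per position — 1:mafudraut {adjective,adverb}; 2:triax {adverb,adjective}; 3:flovraap {adjective,adverb}; 4:krout {adverb,conjunction}; 5:flauseesk {adjective}; 6:flauseesk {adjective}; 7:dreezoirp {adverb,conjunction}; 8:druzraush {adverb,adjective}.
At position 1, choosing adverb makes rule 2 impossible to satisfy; hence adjective.
At position 2, choosing adverb makes rule 2 impossible to satisfy; hence adjective.
At position 3, choosing adverb makes rule 2 impossible to satisfy; hence adjective.
At position 4, choosing adverb makes rule 2 impossible to satisfy; hence conjunction.
At position 7, choosing adverb makes rule 2 impossible to satisfy; hence conjunction.
At position 8, choosing adverb makes rule 2 impossible to satisfy; hence adjective.
That leaves exactly one tagging: adjective adjective adjective conjunction adjective adjective conjunction adjective.
Checking: rule 1 ✓; rule 2 ✓; rule 3 ✓; rule 4 ✓; rule 5 ✓.

conjunction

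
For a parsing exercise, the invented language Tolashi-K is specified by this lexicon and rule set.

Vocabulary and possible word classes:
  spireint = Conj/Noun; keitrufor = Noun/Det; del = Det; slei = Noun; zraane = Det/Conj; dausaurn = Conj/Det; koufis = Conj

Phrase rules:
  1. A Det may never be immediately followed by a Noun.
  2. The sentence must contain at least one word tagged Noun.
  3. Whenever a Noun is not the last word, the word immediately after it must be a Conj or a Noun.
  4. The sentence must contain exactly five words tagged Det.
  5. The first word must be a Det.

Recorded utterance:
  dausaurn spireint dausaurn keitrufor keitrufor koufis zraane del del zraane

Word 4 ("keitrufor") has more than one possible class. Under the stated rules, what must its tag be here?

Noun

Candidates per position — 1:dausaurn {Conj,Det}; 2:spireint {Conj,Noun}; 3:dausaurn {Conj,Det}; 4:keitrufor {Noun,Det}; 5:keitrufor {Noun,Det}; 6:koufis {Conj}; 7:zraane {Det,Conj}; 8:del {Det}; 9:del {Det}; 10:zraane {Det,Conj}.
At position 1, choosing Conj makes rule 5 impossible to satisfy; hence Det.
At position 2, choosing Noun makes rule 1 impossible to satisfy; hence Conj.
Position 4: the remaining choice is settled jointly with positions 3, 5, 7, 10 — only Noun at position 4 is part of a tagging that satisfies every rule.
The only consistent sequence is: Det Conj Conj Noun Noun Conj Det Det Det Det.
Check: rule 1 holds; rule 2 holds; rule 3 holds; rule 4 holds; rule 5 holds.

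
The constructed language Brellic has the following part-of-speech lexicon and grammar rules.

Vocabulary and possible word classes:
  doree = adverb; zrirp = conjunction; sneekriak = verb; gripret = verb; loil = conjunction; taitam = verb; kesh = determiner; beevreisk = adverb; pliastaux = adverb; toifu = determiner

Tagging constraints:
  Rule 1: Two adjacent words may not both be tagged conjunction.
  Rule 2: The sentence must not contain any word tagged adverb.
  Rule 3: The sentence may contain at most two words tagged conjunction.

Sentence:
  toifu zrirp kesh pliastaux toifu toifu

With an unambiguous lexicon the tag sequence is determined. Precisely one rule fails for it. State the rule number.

Fixed tagging: determiner conjunction determiner adverb determiner determiner.
Checking each rule: R1 holds, R2 violated, R3 holds.
Only rule 2 fails.

2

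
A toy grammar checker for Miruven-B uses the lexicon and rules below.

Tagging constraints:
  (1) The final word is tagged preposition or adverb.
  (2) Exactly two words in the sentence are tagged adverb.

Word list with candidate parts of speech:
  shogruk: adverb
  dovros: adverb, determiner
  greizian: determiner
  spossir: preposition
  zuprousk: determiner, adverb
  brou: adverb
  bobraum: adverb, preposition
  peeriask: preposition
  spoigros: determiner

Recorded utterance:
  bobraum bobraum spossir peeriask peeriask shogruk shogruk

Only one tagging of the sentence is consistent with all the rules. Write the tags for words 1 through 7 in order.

preposition preposition preposition preposition preposition adverb adverb

Candidates per position — 1:bobraum {adverb,preposition}; 2:bobraum {adverb,preposition}; 3:spossir {preposition}; 4:peeriask {preposition}; 5:peeriask {preposition}; 6:shogruk {adverb}; 7:shogruk {adverb}.
Word 1 cannot be adverb — rule 2 would then fail for every completion. It is preposition.
Word 2 cannot be adverb — rule 2 would then fail for every completion. It is preposition.
The unique satisfying tagging is: preposition preposition preposition preposition preposition adverb adverb.
Check: rule 1 ok; rule 2 ok.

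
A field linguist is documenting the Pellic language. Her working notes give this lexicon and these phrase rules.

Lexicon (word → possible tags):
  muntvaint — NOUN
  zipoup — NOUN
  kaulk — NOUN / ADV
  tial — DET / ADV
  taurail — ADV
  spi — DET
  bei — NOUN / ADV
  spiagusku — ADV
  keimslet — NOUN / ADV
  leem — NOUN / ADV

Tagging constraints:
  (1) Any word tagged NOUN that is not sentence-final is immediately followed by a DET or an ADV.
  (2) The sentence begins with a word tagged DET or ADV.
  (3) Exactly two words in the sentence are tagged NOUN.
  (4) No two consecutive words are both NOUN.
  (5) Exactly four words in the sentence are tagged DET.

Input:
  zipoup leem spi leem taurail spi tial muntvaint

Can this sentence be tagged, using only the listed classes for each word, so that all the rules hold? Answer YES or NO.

Candidates per position — 1:zipoup {NOUN}; 2:leem {NOUN,ADV}; 3:spi {DET}; 4:leem {NOUN,ADV}; 5:taurail {ADV}; 6:spi {DET}; 7:tial {DET,ADV}; 8:muntvaint {NOUN}.
Rule 2 cannot be satisfied by any choice of tags from the lexicon.
So there is no consistent tagging.

NO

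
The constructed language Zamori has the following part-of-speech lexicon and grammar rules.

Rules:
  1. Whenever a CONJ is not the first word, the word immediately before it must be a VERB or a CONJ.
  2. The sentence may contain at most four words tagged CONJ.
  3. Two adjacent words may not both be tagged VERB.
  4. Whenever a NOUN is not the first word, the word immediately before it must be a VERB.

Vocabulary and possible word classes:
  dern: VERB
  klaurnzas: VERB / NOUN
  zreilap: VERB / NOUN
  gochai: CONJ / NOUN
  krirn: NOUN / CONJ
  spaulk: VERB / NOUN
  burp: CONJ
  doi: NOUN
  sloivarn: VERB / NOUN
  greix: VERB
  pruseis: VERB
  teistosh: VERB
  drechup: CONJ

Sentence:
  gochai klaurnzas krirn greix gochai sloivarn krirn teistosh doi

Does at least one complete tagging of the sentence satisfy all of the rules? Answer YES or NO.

Candidates per position — 1:gochai {CONJ,NOUN}; 2:klaurnzas {VERB,NOUN}; 3:krirn {NOUN,CONJ}; 4:greix {VERB}; 5:gochai {CONJ,NOUN}; 6:sloivarn {VERB,NOUN}; 7:krirn {NOUN,CONJ}; 8:teistosh {VERB}; 9:doi {NOUN}.
One satisfying assignment: CONJ VERB NOUN VERB NOUN VERB CONJ VERB NOUN.
Checking: rule 1 ✓; rule 2 ✓; rule 3 ✓; rule 4 ✓.

YES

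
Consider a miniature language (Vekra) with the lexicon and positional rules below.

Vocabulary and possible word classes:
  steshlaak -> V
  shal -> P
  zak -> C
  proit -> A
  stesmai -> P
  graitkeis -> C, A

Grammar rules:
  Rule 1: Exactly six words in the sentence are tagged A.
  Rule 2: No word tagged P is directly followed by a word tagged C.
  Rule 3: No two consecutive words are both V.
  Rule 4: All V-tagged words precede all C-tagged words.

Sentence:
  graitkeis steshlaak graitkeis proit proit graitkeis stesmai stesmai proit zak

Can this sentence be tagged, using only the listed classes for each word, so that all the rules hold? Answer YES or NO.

YES

Candidates per position — 1:graitkeis {C,A}; 2:steshlaak {V}; 3:graitkeis {C,A}; 4:proit {A}; 5:proit {A}; 6:graitkeis {C,A}; 7:stesmai {P}; 8:stesmai {P}; 9:proit {A}; 10:zak {C}.
One satisfying assignment: A V A A A A P P A C.
Rule-by-rule: rule 1 ✓; rule 2 ✓; rule 3 ✓; rule 4 ✓.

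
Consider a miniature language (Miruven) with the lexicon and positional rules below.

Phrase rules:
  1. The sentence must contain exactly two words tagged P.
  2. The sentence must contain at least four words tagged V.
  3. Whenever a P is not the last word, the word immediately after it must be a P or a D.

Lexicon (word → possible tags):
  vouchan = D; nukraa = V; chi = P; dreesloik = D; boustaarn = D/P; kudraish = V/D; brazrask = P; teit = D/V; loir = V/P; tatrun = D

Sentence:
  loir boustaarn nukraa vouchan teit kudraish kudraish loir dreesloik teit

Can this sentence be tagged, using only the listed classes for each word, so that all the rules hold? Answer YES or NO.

YES

Candidates per position — 1:loir {V,P}; 2:boustaarn {D,P}; 3:nukraa {V}; 4:vouchan {D}; 5:teit {D,V}; 6:kudraish {V,D}; 7:kudraish {V,D}; 8:loir {V,P}; 9:dreesloik {D}; 10:teit {D,V}.
One satisfying assignment: P D V D V D V P D V.
Verifying each rule — rule 1 ✓; rule 2 ✓; rule 3 ✓.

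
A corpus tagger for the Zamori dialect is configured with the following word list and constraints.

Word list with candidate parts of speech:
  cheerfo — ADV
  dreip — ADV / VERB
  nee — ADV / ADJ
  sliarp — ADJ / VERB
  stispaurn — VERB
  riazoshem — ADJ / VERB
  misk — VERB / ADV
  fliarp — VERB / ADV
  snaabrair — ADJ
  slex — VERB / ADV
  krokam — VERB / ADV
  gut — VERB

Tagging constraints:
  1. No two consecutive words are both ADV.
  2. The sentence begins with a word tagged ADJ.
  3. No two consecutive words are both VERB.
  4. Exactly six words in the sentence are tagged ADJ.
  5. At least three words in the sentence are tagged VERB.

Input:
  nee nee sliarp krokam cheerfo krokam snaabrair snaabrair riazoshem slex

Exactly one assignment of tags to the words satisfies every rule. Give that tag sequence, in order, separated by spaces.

ADJ ADJ ADJ VERB ADV VERB ADJ ADJ ADJ VERB

Candidates per position — 1:nee {ADV,ADJ}; 2:nee {ADV,ADJ}; 3:sliarp {ADJ,VERB}; 4:krokam {VERB,ADV}; 5:cheerfo {ADV}; 6:krokam {VERB,ADV}; 7:snaabrair {ADJ}; 8:snaabrair {ADJ}; 9:riazoshem {ADJ,VERB}; 10:slex {VERB,ADV}.
Position 1: tagging it ADV would leave rule 2 unsatisfiable, so it must be ADJ.
Position 2: tagging it ADV would leave rule 4 unsatisfiable, so it must be ADJ.
Position 3: tagging it VERB would leave rule 4 unsatisfiable, so it must be ADJ.
Position 4: tagging it ADV would leave rule 1 unsatisfiable, so it must be VERB.
Position 6: tagging it ADV would leave rule 1 unsatisfiable, so it must be VERB.
Position 9: tagging it VERB would leave rule 4 unsatisfiable, so it must be ADJ.
Position 10: tagging it ADV would leave rule 5 unsatisfiable, so it must be VERB.
That leaves exactly one tagging: ADJ ADJ ADJ VERB ADV VERB ADJ ADJ ADJ VERB.
Rule-by-rule: rule 1 ✓; rule 2 ✓; rule 3 ✓; rule 4 ✓; rule 5 ✓.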